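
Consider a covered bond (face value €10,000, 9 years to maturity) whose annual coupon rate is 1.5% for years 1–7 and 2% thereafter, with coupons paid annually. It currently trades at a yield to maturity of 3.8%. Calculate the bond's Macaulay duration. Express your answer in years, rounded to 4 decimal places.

8.4227 years

Periodic yield y = 0.038. Discount each cash flow and weight by its year:
  t   CF        PV=CF/(1+0.038)^t    t·PV
  1       150.00       144.5087       144.5087
  2       150.00       139.2184       278.4367
  3       150.00       134.1217       402.3652
  4       150.00       129.2117       516.8468
  5       150.00       124.4814       622.4070
  6       150.00       119.9243       719.5457
  7       150.00       115.5340       808.7380
  8       200.00       148.4059     1,187.2472
  9    10,200.00     7,291.6194    65,624.5744
  Σ                  8,347.0254    70,304.6697
Price P = Σ PV = 8,347.0254.
Macaulay duration = Σ(t·PV) / P = 70,304.6697 / 8,347.0254 = 8.42272 years.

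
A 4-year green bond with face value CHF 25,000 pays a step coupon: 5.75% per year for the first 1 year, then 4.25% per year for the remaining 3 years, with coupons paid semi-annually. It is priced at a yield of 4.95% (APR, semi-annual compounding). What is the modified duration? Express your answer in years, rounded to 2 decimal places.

Periodic yield y = 0.02475. First find Macaulay duration:
  t   CF        PV=CF/(1+0.02475)^t    t·PV
  1       718.75       701.3906       701.3906
  2       718.75       684.4504     1,368.9009
  3       531.25       493.6796     1,481.0387
  4       531.25       481.7561     1,927.0245
  5       531.25       470.1206     2,350.6031
  6       531.25       458.7662     2,752.5970
  7       531.25       447.6859     3,133.8016
  8    25,531.25    20,995.6180   167,964.9439
  Σ                 24,733.4674   181,680.3003
P = 24,733.4674; Macaulay duration = 181,680.3003 / 24,733.4674 = 7.34552 half-year periods = 3.67276 years.
Modified duration = D_Mac / (1 + y) = 3.67276 / 1.02475 = 3.58406 years.

3.58 years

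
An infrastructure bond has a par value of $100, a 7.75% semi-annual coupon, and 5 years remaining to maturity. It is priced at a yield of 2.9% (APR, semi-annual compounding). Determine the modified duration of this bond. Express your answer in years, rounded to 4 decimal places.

Periodic yield y = 0.0145. First find Macaulay duration:
  t   CF        PV=CF/(1+0.0145)^t    t·PV
  1        3.875         3.8196         3.8196
  2        3.875         3.7650         7.5300
  3        3.875         3.7112        11.1336
  4        3.875         3.6582        14.6327
  5        3.875         3.6059        18.0294
  6        3.875         3.5543        21.3261
  7        3.875         3.5035        24.5248
  8        3.875         3.4535        27.6277
  9        3.875         3.4041        30.6370
  10     103.875        89.9478       899.4780
  Σ                    122.4232     1,058.7389
P = 122.4232; Macaulay duration = 1,058.7389 / 122.4232 = 8.64819 half-year periods = 4.32410 years.
Modified duration = D_Mac / (1 + y) = 4.32410 / 1.0145 = 4.26229 years.

4.2623 years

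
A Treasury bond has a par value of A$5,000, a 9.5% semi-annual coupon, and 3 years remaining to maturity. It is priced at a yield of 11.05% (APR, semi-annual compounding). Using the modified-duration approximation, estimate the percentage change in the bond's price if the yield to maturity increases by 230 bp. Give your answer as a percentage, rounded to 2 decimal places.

-5.82%

Periodic yield y = 0.05525. Modified duration first:
  t   CF        PV=CF/(1+0.05525)^t    t·PV
  1       237.50       225.0652       225.0652
  2       237.50       213.2814       426.5627
  3       237.50       202.1145       606.3436
  4       237.50       191.5324       766.1295
  5       237.50       181.5043       907.5213
  6     5,237.50     3,793.0789    22,758.4731
  Σ                  4,806.5765    25,690.0953
P = 4,806.5765; D_Mac = 5.34478 half-year periods = 2.67239 yrs; D_mod = 2.67239/(1+0.05525) = 2.53247 yrs.
ΔP/P ≈ -D_mod · Δy = -2.53247 × (+0.023) = -0.058247 = -5.8247%.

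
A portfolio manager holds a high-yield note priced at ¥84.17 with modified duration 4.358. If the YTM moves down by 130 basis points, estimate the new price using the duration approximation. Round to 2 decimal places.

Duration approximation: ΔP/P ≈ -D_mod · Δy = -4.358 × (-0.013) = +0.056654.
New price ≈ 84.17 × (1 + 0.056654) = 88.93856718.

¥88.94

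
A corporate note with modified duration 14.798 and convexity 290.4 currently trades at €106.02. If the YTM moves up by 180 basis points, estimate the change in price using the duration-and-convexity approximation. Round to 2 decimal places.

Duration effect: -D_mod·Δy = -14.798 × (+0.018) = -0.266364
Convexity effect: ½·C·(Δy)² = 0.5 × 290.4 × (0.018)² = +0.0470448
ΔP/P ≈ -0.266364 + 0.0470448 = -0.2193192
ΔP ≈ 106.02 × (-0.2193192) = -23.252221584.

-€23.25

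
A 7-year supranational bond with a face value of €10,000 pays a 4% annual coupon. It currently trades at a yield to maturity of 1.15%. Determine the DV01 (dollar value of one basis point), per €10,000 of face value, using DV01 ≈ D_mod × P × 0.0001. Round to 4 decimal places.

€7.4340

Periodic yield y = 0.0115.
  t   CF        PV=CF/(1+0.0115)^t    t·PV
  1       400.00       395.4523       395.4523
  2       400.00       390.9563       781.9126
  3       400.00       386.5114     1,159.5343
  4       400.00       382.1171     1,528.4683
  5       400.00       377.7727     1,888.8634
  6       400.00       373.4777     2,240.8662
  7    10,400.00     9,600.0198    67,200.1387
  Σ                 11,906.3073    75,195.2358
P = 11,906.3073; D_Mac = 6.31558 yrs; D_mod = 6.24378 yrs.
DV01 ≈ 6.24378 × 11,906.3073 × 0.0001 = 7.434032.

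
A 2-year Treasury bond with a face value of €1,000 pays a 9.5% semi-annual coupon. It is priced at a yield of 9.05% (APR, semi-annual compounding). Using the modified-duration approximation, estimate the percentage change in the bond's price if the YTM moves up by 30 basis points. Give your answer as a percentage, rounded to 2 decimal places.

-0.54%

Periodic yield y = 0.04525. Modified duration first:
  t   CF        PV=CF/(1+0.04525)^t    t·PV
  1        47.50        45.4437        45.4437
  2        47.50        43.4764        86.9527
  3        47.50        41.5942       124.7827
  4     1,047.50       877.5529     3,510.2118
  Σ                  1,008.0672     3,767.3909
P = 1,008.0672; D_Mac = 3.73724 half-year periods = 1.86862 yrs; D_mod = 1.86862/(1+0.04525) = 1.78773 yrs.
ΔP/P ≈ -D_mod · Δy = -1.78773 × (+0.003) = -0.005363 = -0.5363%.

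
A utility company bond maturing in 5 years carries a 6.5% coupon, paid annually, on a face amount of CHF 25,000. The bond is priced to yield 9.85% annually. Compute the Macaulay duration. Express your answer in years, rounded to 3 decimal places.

Periodic yield y = 0.0985. Discount each cash flow and weight by its year:
  t   CF        PV=CF/(1+0.0985)^t    t·PV
  1     1,625.00     1,479.2899     1,479.2899
  2     1,625.00     1,346.6454     2,693.2907
  3     1,625.00     1,225.8947     3,677.6842
  4     1,625.00     1,115.9715     4,463.8862
  5    26,625.00    16,645.2112    83,226.0560
  Σ                 21,813.0128    95,540.2071
Price P = Σ PV = 21,813.0128.
Macaulay duration = Σ(t·PV) / P = 95,540.2071 / 21,813.0128 = 4.37996 years.

4.380 years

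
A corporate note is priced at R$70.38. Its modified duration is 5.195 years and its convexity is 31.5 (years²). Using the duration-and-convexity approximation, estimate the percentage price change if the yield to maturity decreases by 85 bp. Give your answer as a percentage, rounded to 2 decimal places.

Duration effect: -D_mod·Δy = -5.195 × (-0.0085) = +0.0441575
Convexity effect: ½·C·(Δy)² = 0.5 × 31.5 × (-0.0085)² = +0.0011379375
ΔP/P ≈ +0.0441575 + 0.0011379375 = +0.0452954375
= +4.52954375%.

+4.53%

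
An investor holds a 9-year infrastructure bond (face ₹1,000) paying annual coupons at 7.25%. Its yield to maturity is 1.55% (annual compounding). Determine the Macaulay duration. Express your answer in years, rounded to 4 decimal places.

7.3186 years

Periodic yield y = 0.0155. Discount each cash flow and weight by its year:
  t   CF        PV=CF/(1+0.0155)^t    t·PV
  1        72.50        71.3934        71.3934
  2        72.50        70.3037       140.6074
  3        72.50        69.2306       207.6919
  4        72.50        68.1739       272.6957
  5        72.50        67.1334       335.6668
  6        72.50        66.1087       396.6520
  7        72.50        65.0996       455.6974
  8        72.50        64.1060       512.8479
  9     1,072.50       933.8518     8,404.6660
  Σ                  1,475.4011    10,797.9185
Price P = Σ PV = 1,475.4011.
Macaulay duration = Σ(t·PV) / P = 10,797.9185 / 1,475.4011 = 7.31863 years.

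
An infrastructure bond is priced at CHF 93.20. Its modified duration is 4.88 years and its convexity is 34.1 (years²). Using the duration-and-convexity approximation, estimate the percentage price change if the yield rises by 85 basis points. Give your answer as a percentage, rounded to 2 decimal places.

Duration effect: -D_mod·Δy = -4.88 × (+0.0085) = -0.041480
Convexity effect: ½·C·(Δy)² = 0.5 × 34.1 × (0.0085)² = +0.0012318625
ΔP/P ≈ -0.041480 + 0.0012318625 = -0.0402481375
= -4.02481375%.

-4.02%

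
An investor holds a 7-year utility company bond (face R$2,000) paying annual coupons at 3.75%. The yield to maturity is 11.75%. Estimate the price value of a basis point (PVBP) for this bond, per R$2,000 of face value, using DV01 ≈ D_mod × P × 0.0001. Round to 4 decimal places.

R$0.6855

Periodic yield y = 0.1175.
  t   CF        PV=CF/(1+0.1175)^t    t·PV
  1        75.00        67.1141        67.1141
  2        75.00        60.0574       120.1147
  3        75.00        53.7426       161.2278
  4        75.00        48.0918       192.3672
  5        75.00        43.0352       215.1759
  6        75.00        38.5102       231.0614
  7     2,075.00       953.4225     6,673.9572
  Σ                  1,263.9737     7,661.0183
P = 1,263.9737; D_Mac = 6.06106 yrs; D_mod = 5.42377 yrs.
DV01 ≈ 5.42377 × 1,263.9737 × 0.0001 = 0.685550.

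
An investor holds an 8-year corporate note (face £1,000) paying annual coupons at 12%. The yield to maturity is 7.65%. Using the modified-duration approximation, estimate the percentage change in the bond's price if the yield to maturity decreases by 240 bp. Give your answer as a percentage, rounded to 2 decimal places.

+13.01%

Periodic yield y = 0.0765. Modified duration first:
  t   CF        PV=CF/(1+0.0765)^t    t·PV
  1       120.00       111.4724       111.4724
  2       120.00       103.5507       207.1015
  3       120.00        96.1920       288.5761
  4       120.00        89.3563       357.4251
  5       120.00        83.0063       415.0315
  6       120.00        77.1076       462.6454
  7       120.00        71.6280       501.3962
  8     1,120.00       621.0202     4,968.1619
  Σ                  1,253.3336     7,311.8101
P = 1,253.3336; D_Mac = 5.83389 yrs; D_mod = 5.83389/(1+0.0765) = 5.41931 yrs.
ΔP/P ≈ -D_mod · Δy = -5.41931 × (-0.024) = +0.130064 = +13.0064%.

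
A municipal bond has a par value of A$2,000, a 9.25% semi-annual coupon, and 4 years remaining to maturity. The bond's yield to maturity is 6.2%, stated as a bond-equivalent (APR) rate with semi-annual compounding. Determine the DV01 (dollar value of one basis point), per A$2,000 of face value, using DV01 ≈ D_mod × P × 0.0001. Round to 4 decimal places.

Periodic yield y = 0.031.
  t   CF        PV=CF/(1+0.031)^t    t·PV
  1        92.50        89.7187        89.7187
  2        92.50        87.0211       174.0421
  3        92.50        84.4045       253.2136
  4        92.50        81.8667       327.4666
  5        92.50        79.4051       397.0255
  6        92.50        77.0176       462.1053
  7        92.50        74.7018       522.9126
  8     2,092.50     1,639.0649    13,112.5190
  Σ                  2,213.2003    15,339.0036
P = 2,213.2003; D_Mac = 6.93069 half-year periods = 3.46534 yrs; D_mod = 3.36115 yrs.
DV01 ≈ 3.36115 × 2,213.2003 × 0.0001 = 0.743890.

A$0.7439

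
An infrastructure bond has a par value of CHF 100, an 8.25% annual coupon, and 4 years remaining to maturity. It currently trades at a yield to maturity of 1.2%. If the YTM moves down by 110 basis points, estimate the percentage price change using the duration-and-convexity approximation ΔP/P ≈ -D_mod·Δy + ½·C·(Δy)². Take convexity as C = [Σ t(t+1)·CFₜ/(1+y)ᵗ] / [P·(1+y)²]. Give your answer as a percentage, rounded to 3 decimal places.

With y = 0.012:
  t   CF        PV=CF/(1+0.012)^t    t·PV        t(t+1)·PV
  1         8.25         8.1522         8.1522          16.3043
  2         8.25         8.0555        16.1110          48.3330
  3         8.25         7.9600        23.8800          95.5199
  4       108.25       103.2062       412.8249       2,064.1243
  Σ                    127.3739       460.9680       2,224.2816
P = 127.3739; D_Mac = 3.61902 yrs; D_mod = 3.57610 yrs; C = 17.05094.
Duration effect: -3.57610 × (-0.011) = +0.039337
Convexity effect: 0.5 × 17.05094 × (-0.011)² = +0.0010316
ΔP/P ≈ +0.039337 + 0.0010316 = +0.040369 = +4.0369%.

+4.037%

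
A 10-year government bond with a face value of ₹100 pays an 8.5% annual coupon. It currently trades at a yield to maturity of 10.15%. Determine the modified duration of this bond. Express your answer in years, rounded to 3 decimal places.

Periodic yield y = 0.1015. First find Macaulay duration:
  t   CF        PV=CF/(1+0.1015)^t    t·PV
  1         8.50         7.7167         7.7167
  2         8.50         7.0057        14.0113
  3         8.50         6.3601        19.0804
  4         8.50         5.7741        23.0962
  5         8.50         5.2420        26.2100
  6         8.50         4.7590        28.5538
  7         8.50         4.3204        30.2430
  8         8.50         3.9223        31.3786
  9         8.50         3.5609        32.0480
  10      108.50        41.2653       412.6527
  Σ                     89.9265       624.9907
P = 89.9265; Macaulay duration = 624.9907 / 89.9265 = 6.95002 years.
Modified duration = D_Mac / (1 + y) = 6.95002 / 1.1015 = 6.30960 years.

6.310 years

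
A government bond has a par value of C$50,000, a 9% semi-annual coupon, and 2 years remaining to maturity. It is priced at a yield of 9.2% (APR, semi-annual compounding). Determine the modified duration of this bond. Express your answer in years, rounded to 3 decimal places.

Periodic yield y = 0.046. First find Macaulay duration:
  t   CF        PV=CF/(1+0.046)^t    t·PV
  1     2,250.00     2,151.0516     2,151.0516
  2     2,250.00     2,056.4547     4,112.9094
  3     2,250.00     1,966.0179     5,898.0537
  4    52,250.00    43,647.5184   174,590.0736
  Σ                 49,821.0426   186,752.0883
P = 49,821.0426; Macaulay duration = 186,752.0883 / 49,821.0426 = 3.74846 half-year periods = 1.87423 years.
Modified duration = D_Mac / (1 + y) = 1.87423 / 1.046 = 1.79181 years.

1.792 years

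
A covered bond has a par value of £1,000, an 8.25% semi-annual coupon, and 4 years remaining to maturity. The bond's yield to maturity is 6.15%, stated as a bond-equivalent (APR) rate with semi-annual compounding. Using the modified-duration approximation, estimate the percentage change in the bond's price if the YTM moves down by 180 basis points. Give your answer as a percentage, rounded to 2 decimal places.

+6.13%

Periodic yield y = 0.03075. Modified duration first:
  t   CF        PV=CF/(1+0.03075)^t    t·PV
  1        41.25        40.0194        40.0194
  2        41.25        38.8255        77.6510
  3        41.25        37.6673       113.0018
  4        41.25        36.5435       146.1741
  5        41.25        35.4533       177.2667
  6        41.25        34.3957       206.3741
  7        41.25        33.3696       233.5870
  8     1,041.25       817.1998     6,537.5986
  Σ                  1,073.4741     7,531.6727
P = 1,073.4741; D_Mac = 7.01617 half-year periods = 3.50808 yrs; D_mod = 3.50808/(1+0.03075) = 3.40343 yrs.
ΔP/P ≈ -D_mod · Δy = -3.40343 × (-0.018) = +0.061262 = +6.1262%.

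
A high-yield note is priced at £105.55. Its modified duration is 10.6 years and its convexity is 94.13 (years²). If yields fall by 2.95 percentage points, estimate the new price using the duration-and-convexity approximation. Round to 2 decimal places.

£142.88

Duration effect: -D_mod·Δy = -10.6 × (-0.0295) = +0.312700
Convexity effect: ½·C·(Δy)² = 0.5 × 94.13 × (-0.0295)² = +0.04095831625
ΔP/P ≈ +0.312700 + 0.04095831625 = +0.35365831625
New price ≈ 105.55 × (1 + 0.35365831625) = 142.8786352801875.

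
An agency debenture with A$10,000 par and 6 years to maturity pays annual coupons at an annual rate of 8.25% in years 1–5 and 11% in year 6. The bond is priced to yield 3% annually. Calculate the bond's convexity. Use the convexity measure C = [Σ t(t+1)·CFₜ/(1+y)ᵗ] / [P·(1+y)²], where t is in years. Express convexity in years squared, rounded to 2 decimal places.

With y = 0.03:
  t   CF        PV=CF/(1+0.03)^t    t·PV        t(t+1)·PV
  1       825.00       800.9709       800.9709       1,601.9417
  2       825.00       777.6416     1,555.2833       4,665.8498
  3       825.00       754.9919     2,264.9756       9,059.9024
  4       825.00       733.0018     2,932.0073      14,660.0363
  5       825.00       711.6522     3,558.2612      21,349.5674
  6    11,100.00     9,296.0752    55,776.4515     390,435.1605
  Σ                 13,074.3337    66,887.9497     441,772.4581
P = 13,074.3337.
Convexity = Σ t(t+1)·PV / [P·(1+y)²] = 441,772.4581 / (13,074.3337 × 1.060900) = 31.84965.

31.85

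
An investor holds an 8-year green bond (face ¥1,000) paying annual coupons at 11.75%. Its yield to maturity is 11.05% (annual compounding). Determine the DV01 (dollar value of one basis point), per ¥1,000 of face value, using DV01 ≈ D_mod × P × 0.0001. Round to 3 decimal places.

Periodic yield y = 0.1105.
  t   CF        PV=CF/(1+0.1105)^t    t·PV
  1       117.50       105.8082       105.8082
  2       117.50        95.2798       190.5596
  3       117.50        85.7990       257.3970
  4       117.50        77.2616       309.0463
  5       117.50        69.5737       347.8685
  6       117.50        62.6508       375.9047
  7       117.50        56.4167       394.9171
  8     1,117.50       483.1690     3,865.3517
  Σ                  1,035.9587     5,846.8530
P = 1,035.9587; D_Mac = 5.64391 yrs; D_mod = 5.08231 yrs.
DV01 ≈ 5.08231 × 1,035.9587 × 0.0001 = 0.526506.

¥0.527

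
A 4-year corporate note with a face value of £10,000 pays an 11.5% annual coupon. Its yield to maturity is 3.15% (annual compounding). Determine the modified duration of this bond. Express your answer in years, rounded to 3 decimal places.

3.393 years

Periodic yield y = 0.0315. First find Macaulay duration:
  t   CF        PV=CF/(1+0.0315)^t    t·PV
  1     1,150.00     1,114.8812     1,114.8812
  2     1,150.00     1,080.8349     2,161.6699
  3     1,150.00     1,047.8283     3,143.4850
  4    11,150.00     9,849.1316    39,396.5262
  Σ                 13,092.6761    45,816.5624
P = 13,092.6761; Macaulay duration = 45,816.5624 / 13,092.6761 = 3.49940 years.
Modified duration = D_Mac / (1 + y) = 3.49940 / 1.0315 = 3.39254 years.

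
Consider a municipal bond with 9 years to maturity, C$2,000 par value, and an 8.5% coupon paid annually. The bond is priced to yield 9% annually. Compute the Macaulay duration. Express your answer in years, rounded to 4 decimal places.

6.5998 years

Periodic yield y = 0.09. Discount each cash flow and weight by its year:
  t   CF        PV=CF/(1+0.09)^t    t·PV
  1       170.00       155.9633       155.9633
  2       170.00       143.0856       286.1712
  3       170.00       131.2712       393.8136
  4       170.00       120.4323       481.7291
  5       170.00       110.4883       552.4417
  6       170.00       101.3654       608.1927
  7       170.00        92.9958       650.9708
  8       170.00        85.3173       682.5381
  9     2,170.00       999.1283     8,992.1545
  Σ                  1,940.0475    12,803.9750
Price P = Σ PV = 1,940.0475.
Macaulay duration = Σ(t·PV) / P = 12,803.9750 / 1,940.0475 = 6.59983 years.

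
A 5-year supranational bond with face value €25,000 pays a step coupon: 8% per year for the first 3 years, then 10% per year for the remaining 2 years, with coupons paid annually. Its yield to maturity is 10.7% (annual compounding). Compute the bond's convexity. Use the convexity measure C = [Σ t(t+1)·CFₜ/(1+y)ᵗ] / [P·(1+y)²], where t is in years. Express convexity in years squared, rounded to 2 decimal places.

19.79

With y = 0.107:
  t   CF        PV=CF/(1+0.107)^t    t·PV        t(t+1)·PV
  1     2,000.00     1,806.6847     1,806.6847       3,613.3695
  2     2,000.00     1,632.0549     3,264.1097       9,792.3292
  3     2,000.00     1,474.3043     4,422.9129      17,691.6516
  4     2,500.00     1,664.7519     6,659.0077      33,295.0385
  5    27,500.00    16,542.2504    82,711.2518     496,267.5108
  Σ                 23,120.0462    98,863.9669     560,659.8996
P = 23,120.0462.
Convexity = Σ t(t+1)·PV / [P·(1+y)²] = 560,659.8996 / (23,120.0462 × 1.225449) = 19.78862.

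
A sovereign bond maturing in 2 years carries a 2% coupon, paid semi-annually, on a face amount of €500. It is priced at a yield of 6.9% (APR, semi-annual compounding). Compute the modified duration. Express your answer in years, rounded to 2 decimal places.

Periodic yield y = 0.0345. First find Macaulay duration:
  t   CF        PV=CF/(1+0.0345)^t    t·PV
  1         5.00         4.8333         4.8333
  2         5.00         4.6721         9.3441
  3         5.00         4.5163        13.5488
  4       505.00       440.9297     1,763.7190
  Σ                    454.9513     1,791.4451
P = 454.9513; Macaulay duration = 1,791.4451 / 454.9513 = 3.93766 half-year periods = 1.96883 years.
Modified duration = D_Mac / (1 + y) = 1.96883 / 1.0345 = 1.90317 years.

1.90 years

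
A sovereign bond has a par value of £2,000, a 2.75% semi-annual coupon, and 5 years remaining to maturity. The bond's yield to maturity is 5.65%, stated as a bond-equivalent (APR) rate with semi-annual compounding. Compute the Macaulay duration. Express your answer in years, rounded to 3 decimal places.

4.680 years

Periodic yield y = 0.02825. Discount each cash flow and weight by its period:
  t   CF        PV=CF/(1+0.02825)^t    t·PV
  1        27.50        26.7445        26.7445
  2        27.50        26.0097        52.0194
  3        27.50        25.2951        75.8853
  4        27.50        24.6002        98.4006
  5        27.50        23.9243       119.6215
  6        27.50        23.2670       139.6020
  7        27.50        22.6278       158.3944
  8        27.50        22.0061       176.0487
  9        27.50        21.4015       192.6135
  10    2,027.50     1,534.5240    15,345.2399
  Σ                  1,750.4001    16,384.5697
Price P = Σ PV = 1,750.4001.
Macaulay duration = Σ(t·PV) / P = 16,384.5697 / 1,750.4001 = 9.36047 half-year periods.
In years: 9.36047 / 2 = 4.68024 years.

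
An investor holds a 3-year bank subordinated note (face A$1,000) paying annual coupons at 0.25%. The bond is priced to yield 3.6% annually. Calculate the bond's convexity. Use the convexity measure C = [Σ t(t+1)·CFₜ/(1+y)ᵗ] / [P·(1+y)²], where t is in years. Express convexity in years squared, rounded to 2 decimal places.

11.14

With y = 0.036:
  t   CF        PV=CF/(1+0.036)^t    t·PV        t(t+1)·PV
  1         2.50         2.4131         2.4131           4.8263
  2         2.50         2.3293         4.6585          13.9756
  3     1,002.50       901.5818     2,704.7453      10,818.9811
  Σ                    906.3242     2,711.8169      10,837.7830
P = 906.3242.
Convexity = Σ t(t+1)·PV / [P·(1+y)²] = 10,837.7830 / (906.3242 × 1.073296) = 11.14134.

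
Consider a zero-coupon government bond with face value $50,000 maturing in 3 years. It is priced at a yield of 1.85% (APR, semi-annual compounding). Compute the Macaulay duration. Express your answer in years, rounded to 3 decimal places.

3.000 years

A zero-coupon bond has a single cash flow at maturity, so its Macaulay duration equals its maturity: 3 years.
(Equivalently: 6 semi-annual periods ÷ 2 = 3 years.)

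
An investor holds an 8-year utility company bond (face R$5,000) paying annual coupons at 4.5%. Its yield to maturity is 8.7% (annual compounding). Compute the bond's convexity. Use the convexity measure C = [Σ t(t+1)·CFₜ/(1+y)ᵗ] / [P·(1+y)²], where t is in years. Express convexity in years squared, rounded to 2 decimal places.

With y = 0.087:
  t   CF        PV=CF/(1+0.087)^t    t·PV        t(t+1)·PV
  1       225.00       206.9917       206.9917         413.9834
  2       225.00       190.4248       380.8495       1,142.5486
  3       225.00       175.1838       525.5513       2,102.2053
  4       225.00       161.1626       644.6505       3,223.2526
  5       225.00       148.2637       741.3184       4,447.9106
  6       225.00       136.3971       818.3828       5,728.6797
  7       225.00       125.4803       878.3624       7,026.8994
  8     5,225.00     2,680.7107    21,445.6853     193,011.1679
  Σ                  3,824.6147    25,641.7921     217,096.6476
P = 3,824.6147.
Convexity = Σ t(t+1)·PV / [P·(1+y)²] = 217,096.6476 / (3,824.6147 × 1.181569) = 48.04037.

48.04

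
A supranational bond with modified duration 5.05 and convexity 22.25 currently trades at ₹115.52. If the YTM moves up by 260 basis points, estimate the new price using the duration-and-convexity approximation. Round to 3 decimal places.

₹101.221

Duration effect: -D_mod·Δy = -5.05 × (+0.026) = -0.131300
Convexity effect: ½·C·(Δy)² = 0.5 × 22.25 × (0.026)² = +0.0075205
ΔP/P ≈ -0.131300 + 0.0075205 = -0.1237795
New price ≈ 115.52 × (1 - 0.1237795) = 101.22099216.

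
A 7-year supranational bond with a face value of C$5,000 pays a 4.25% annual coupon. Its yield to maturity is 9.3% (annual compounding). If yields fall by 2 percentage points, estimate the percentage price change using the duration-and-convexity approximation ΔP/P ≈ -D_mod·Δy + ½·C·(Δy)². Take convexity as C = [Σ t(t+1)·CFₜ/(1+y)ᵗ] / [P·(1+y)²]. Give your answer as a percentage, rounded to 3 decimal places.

With y = 0.093:
  t   CF        PV=CF/(1+0.093)^t    t·PV        t(t+1)·PV
  1       212.50       194.4190       194.4190         388.8381
  2       212.50       177.8765       355.7530       1,067.2591
  3       212.50       162.7416       488.2247       1,952.8986
  4       212.50       148.8944       595.5775       2,977.8875
  5       212.50       136.2254       681.1271       4,086.7623
  6       212.50       124.6344       747.8065       5,234.6452
  7     5,212.50     2,797.0803    19,579.5621     156,636.4967
  Σ                  3,741.8716    22,642.4698     172,344.7875
P = 3,741.8716; D_Mac = 6.05111 yrs; D_mod = 5.53624 yrs; C = 38.55396.
Duration effect: -5.53624 × (-0.02) = +0.110725
Convexity effect: 0.5 × 38.55396 × (-0.02)² = +0.0077108
ΔP/P ≈ +0.110725 + 0.0077108 = +0.118436 = +11.8436%.

+11.844%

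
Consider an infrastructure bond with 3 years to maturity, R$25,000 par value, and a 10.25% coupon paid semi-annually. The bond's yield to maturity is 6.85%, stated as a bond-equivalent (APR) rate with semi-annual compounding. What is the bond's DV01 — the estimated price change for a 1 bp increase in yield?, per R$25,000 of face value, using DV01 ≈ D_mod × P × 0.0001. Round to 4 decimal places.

R$7.0505

Periodic yield y = 0.03425.
  t   CF        PV=CF/(1+0.03425)^t    t·PV
  1     1,281.25     1,238.8204     1,238.8204
  2     1,281.25     1,197.7959     2,395.5918
  3     1,281.25     1,158.1299     3,474.3898
  4     1,281.25     1,119.7776     4,479.1102
  5     1,281.25     1,082.6952     5,413.4762
  6    26,281.25    21,473.0057   128,838.0344
  Σ                 27,270.2248   145,839.4229
P = 27,270.2248; D_Mac = 5.34794 half-year periods = 2.67397 yrs; D_mod = 2.58542 yrs.
DV01 ≈ 2.58542 × 27,270.2248 × 0.0001 = 7.050492.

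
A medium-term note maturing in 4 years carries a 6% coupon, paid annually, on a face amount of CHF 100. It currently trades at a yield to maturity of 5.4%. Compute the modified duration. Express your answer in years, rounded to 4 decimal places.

Periodic yield y = 0.054. First find Macaulay duration:
  t   CF        PV=CF/(1+0.054)^t    t·PV
  1         6.00         5.6926         5.6926
  2         6.00         5.4009        10.8019
  3         6.00         5.1242        15.3727
  4       106.00        85.8902       343.5606
  Σ                    102.1079       375.4279
P = 102.1079; Macaulay duration = 375.4279 / 102.1079 = 3.67677 years.
Modified duration = D_Mac / (1 + y) = 3.67677 / 1.054 = 3.48840 years.

3.4884 years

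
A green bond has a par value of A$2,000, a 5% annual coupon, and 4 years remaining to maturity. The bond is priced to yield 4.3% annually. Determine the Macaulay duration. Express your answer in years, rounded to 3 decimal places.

Periodic yield y = 0.043. Discount each cash flow and weight by its year:
  t   CF        PV=CF/(1+0.043)^t    t·PV
  1       100.00        95.8773        95.8773
  2       100.00        91.9245       183.8490
  3       100.00        88.1347       264.4042
  4     2,100.00     1,774.5248     7,098.0990
  Σ                  2,050.4613     7,642.2295
Price P = Σ PV = 2,050.4613.
Macaulay duration = Σ(t·PV) / P = 7,642.2295 / 2,050.4613 = 3.72708 years.

3.727 years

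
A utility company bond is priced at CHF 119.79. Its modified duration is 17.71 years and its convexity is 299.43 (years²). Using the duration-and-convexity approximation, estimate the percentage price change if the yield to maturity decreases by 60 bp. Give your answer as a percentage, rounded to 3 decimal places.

Duration effect: -D_mod·Δy = -17.71 × (-0.006) = +0.106260
Convexity effect: ½·C·(Δy)² = 0.5 × 299.43 × (-0.006)² = +0.00538974
ΔP/P ≈ +0.106260 + 0.00538974 = +0.11164974
= +11.164974%.

+11.165%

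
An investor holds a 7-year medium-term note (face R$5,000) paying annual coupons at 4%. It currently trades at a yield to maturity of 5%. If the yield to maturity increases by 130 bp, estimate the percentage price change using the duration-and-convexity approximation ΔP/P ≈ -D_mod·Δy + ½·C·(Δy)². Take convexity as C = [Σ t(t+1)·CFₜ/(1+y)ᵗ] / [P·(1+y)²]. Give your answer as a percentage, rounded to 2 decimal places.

-7.33%

With y = 0.05:
  t   CF        PV=CF/(1+0.05)^t    t·PV        t(t+1)·PV
  1       200.00       190.4762       190.4762         380.9524
  2       200.00       181.4059       362.8118       1,088.4354
  3       200.00       172.7675       518.3026       2,073.2102
  4       200.00       164.5405       658.1620       3,290.8099
  5       200.00       156.7052       783.5262       4,701.1570
  6       200.00       149.2431       895.4585       6,268.2093
  7     5,200.00     3,695.5429    25,868.8004     206,950.4033
  Σ                  4,710.6813    29,277.5376     224,753.1776
P = 4,710.6813; D_Mac = 6.21514 yrs; D_mod = 5.91918 yrs; C = 43.27564.
Duration effect: -5.91918 × (+0.013) = -0.076949
Convexity effect: 0.5 × 43.27564 × (0.013)² = +0.0036568
ΔP/P ≈ -0.076949 + 0.0036568 = -0.073293 = -7.3293%.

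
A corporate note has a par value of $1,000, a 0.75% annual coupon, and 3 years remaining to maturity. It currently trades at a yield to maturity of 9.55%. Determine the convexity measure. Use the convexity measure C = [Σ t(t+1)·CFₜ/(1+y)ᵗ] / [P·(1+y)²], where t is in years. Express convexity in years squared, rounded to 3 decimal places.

9.886

With y = 0.0955:
  t   CF        PV=CF/(1+0.0955)^t    t·PV        t(t+1)·PV
  1         7.50         6.8462         6.8462          13.6924
  2         7.50         6.2494        12.4987          37.4962
  3     1,007.50       766.3160     2,298.9481       9,195.7923
  Σ                    779.4116     2,318.2930       9,246.9810
P = 779.4116.
Convexity = Σ t(t+1)·PV / [P·(1+y)²] = 9,246.9810 / (779.4116 × 1.200120) = 9.88572.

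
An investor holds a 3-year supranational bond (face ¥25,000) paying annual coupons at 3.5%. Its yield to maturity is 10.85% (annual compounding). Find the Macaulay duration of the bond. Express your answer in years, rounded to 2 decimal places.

Periodic yield y = 0.1085. Discount each cash flow and weight by its year:
  t   CF        PV=CF/(1+0.1085)^t    t·PV
  1       875.00       789.3550       789.3550
  2       875.00       712.0929     1,424.1858
  3    25,875.00    18,996.4857    56,989.4572
  Σ                 20,497.9336    59,202.9980
Price P = Σ PV = 20,497.9336.
Macaulay duration = Σ(t·PV) / P = 59,202.9980 / 20,497.9336 = 2.88824 years.

2.89 years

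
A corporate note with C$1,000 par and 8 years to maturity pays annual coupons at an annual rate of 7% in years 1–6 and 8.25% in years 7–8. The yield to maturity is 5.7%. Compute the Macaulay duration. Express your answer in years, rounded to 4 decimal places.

Periodic yield y = 0.057. Discount each cash flow and weight by its year:
  t   CF        PV=CF/(1+0.057)^t    t·PV
  1        70.00        66.2252        66.2252
  2        70.00        62.6539       125.3078
  3        70.00        59.2752       177.8256
  4        70.00        56.0787       224.3149
  5        70.00        53.0546       265.2730
  6        70.00        50.1936       301.1614
  7        82.50        55.9666       391.7663
  8     1,082.50       694.7491     5,557.9930
  Σ                  1,098.1969     7,109.8672
Price P = Σ PV = 1,098.1969.
Macaulay duration = Σ(t·PV) / P = 7,109.8672 / 1,098.1969 = 6.47413 years.

6.4741 years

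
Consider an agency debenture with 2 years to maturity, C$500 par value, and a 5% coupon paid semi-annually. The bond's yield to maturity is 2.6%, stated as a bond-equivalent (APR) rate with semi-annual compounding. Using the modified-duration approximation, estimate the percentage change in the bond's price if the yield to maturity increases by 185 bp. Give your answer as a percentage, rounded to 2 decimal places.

-3.52%

Periodic yield y = 0.013. Modified duration first:
  t   CF        PV=CF/(1+0.013)^t    t·PV
  1        12.50        12.3396        12.3396
  2        12.50        12.1812        24.3625
  3        12.50        12.0249        36.0747
  4       512.50       486.6941     1,946.7764
  Σ                    523.2398     2,019.5532
P = 523.2398; D_Mac = 3.85971 half-year periods = 1.92985 yrs; D_mod = 1.92985/(1+0.013) = 1.90509 yrs.
ΔP/P ≈ -D_mod · Δy = -1.90509 × (+0.0185) = -0.035244 = -3.5244%.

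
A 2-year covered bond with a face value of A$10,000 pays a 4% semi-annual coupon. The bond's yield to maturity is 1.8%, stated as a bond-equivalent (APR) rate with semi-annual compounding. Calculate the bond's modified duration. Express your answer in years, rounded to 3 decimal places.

1.926 years

Periodic yield y = 0.009. First find Macaulay duration:
  t   CF        PV=CF/(1+0.009)^t    t·PV
  1       200.00       198.2161       198.2161
  2       200.00       196.4480       392.8960
  3       200.00       194.6958       584.0873
  4    10,200.00     9,840.9156    39,363.6624
  Σ                 10,430.2754    40,538.8618
P = 10,430.2754; Macaulay duration = 40,538.8618 / 10,430.2754 = 3.88665 half-year periods = 1.94333 years.
Modified duration = D_Mac / (1 + y) = 1.94333 / 1.009 = 1.92599 years.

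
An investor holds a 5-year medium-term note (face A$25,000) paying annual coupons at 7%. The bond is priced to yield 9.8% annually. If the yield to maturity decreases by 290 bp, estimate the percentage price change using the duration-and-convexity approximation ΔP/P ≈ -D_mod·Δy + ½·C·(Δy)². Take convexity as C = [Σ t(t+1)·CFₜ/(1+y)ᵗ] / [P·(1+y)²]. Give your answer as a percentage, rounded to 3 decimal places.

With y = 0.098:
  t   CF        PV=CF/(1+0.098)^t    t·PV        t(t+1)·PV
  1     1,750.00     1,593.8069     1,593.8069       3,187.6138
  2     1,750.00     1,451.5546     2,903.1091       8,709.3274
  3     1,750.00     1,321.9987     3,965.9961      15,863.9844
  4     1,750.00     1,204.0061     4,816.0244      24,080.1221
  5    26,750.00    16,761.4693    83,807.3465     502,844.0788
  Σ                 22,332.8356    97,086.2831     554,685.1266
P = 22,332.8356; D_Mac = 4.34724 yrs; D_mod = 3.95924 yrs; C = 20.60146.
Duration effect: -3.95924 × (-0.029) = +0.114818
Convexity effect: 0.5 × 20.60146 × (-0.029)² = +0.0086629
ΔP/P ≈ +0.114818 + 0.0086629 = +0.123481 = +12.3481%.

+12.348%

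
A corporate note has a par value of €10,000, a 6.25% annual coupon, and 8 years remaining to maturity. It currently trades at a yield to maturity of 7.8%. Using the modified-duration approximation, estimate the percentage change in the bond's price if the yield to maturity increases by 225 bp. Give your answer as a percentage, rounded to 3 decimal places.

-13.468%

Periodic yield y = 0.078. Modified duration first:
  t   CF        PV=CF/(1+0.078)^t    t·PV
  1       625.00       579.7774       579.7774
  2       625.00       537.8269     1,075.6537
  3       625.00       498.9118     1,496.7353
  4       625.00       462.8124     1,851.2495
  5       625.00       429.3250     2,146.6252
  6       625.00       398.2607     2,389.5642
  7       625.00       369.4441     2,586.1084
  8    10,625.00     5,826.1123    46,608.8984
  Σ                  9,102.4705    58,734.6122
P = 9,102.4705; D_Mac = 6.45260 yrs; D_mod = 6.45260/(1+0.078) = 5.98572 yrs.
ΔP/P ≈ -D_mod · Δy = -5.98572 × (+0.0225) = -0.134679 = -13.4679%.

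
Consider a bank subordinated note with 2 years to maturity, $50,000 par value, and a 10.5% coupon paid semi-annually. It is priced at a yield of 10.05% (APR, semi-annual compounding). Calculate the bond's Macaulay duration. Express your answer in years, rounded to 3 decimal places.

Periodic yield y = 0.05025. Discount each cash flow and weight by its period:
  t   CF        PV=CF/(1+0.05025)^t    t·PV
  1     2,625.00     2,499.4049     2,499.4049
  2     2,625.00     2,379.8190     4,759.6380
  3     2,625.00     2,265.9548     6,797.8643
  4    52,625.00    43,253.5092   173,014.0368
  Σ                 50,398.6879   187,070.9440
Price P = Σ PV = 50,398.6879.
Macaulay duration = Σ(t·PV) / P = 187,070.9440 / 50,398.6879 = 3.71182 half-year periods.
In years: 3.71182 / 2 = 1.85591 years.

1.856 years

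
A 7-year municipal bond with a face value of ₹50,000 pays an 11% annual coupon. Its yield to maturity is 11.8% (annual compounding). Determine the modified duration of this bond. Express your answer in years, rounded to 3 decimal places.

4.647 years

Periodic yield y = 0.118. First find Macaulay duration:
  t   CF        PV=CF/(1+0.118)^t    t·PV
  1     5,500.00     4,919.4991     4,919.4991
  2     5,500.00     4,400.2675     8,800.5351
  3     5,500.00     3,935.8386    11,807.5158
  4     5,500.00     3,520.4281    14,081.7123
  5     5,500.00     3,148.8623    15,744.3116
  6     5,500.00     2,816.5137    16,899.0822
  7    55,500.00    25,421.4523   177,950.1663
  Σ                 48,162.8616   250,202.8223
P = 48,162.8616; Macaulay duration = 250,202.8223 / 48,162.8616 = 5.19493 years.
Modified duration = D_Mac / (1 + y) = 5.19493 / 1.118 = 4.64663 years.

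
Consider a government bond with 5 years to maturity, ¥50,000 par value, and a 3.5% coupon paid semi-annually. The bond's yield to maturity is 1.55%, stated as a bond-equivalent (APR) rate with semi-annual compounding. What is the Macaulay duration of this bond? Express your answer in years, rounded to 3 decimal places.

Periodic yield y = 0.00775. Discount each cash flow and weight by its period:
  t   CF        PV=CF/(1+0.00775)^t    t·PV
  1       875.00       868.2709       868.2709
  2       875.00       861.5936     1,723.1871
  3       875.00       854.9676     2,564.9027
  4       875.00       848.3925     3,393.5700
  5       875.00       841.8680     4,209.3402
  6       875.00       835.3937     5,012.3624
  7       875.00       828.9692     5,802.7845
  8       875.00       822.5941     6,580.7529
  9       875.00       816.2680     7,346.4123
  10   50,875.00    47,095.1684   470,951.6838
  Σ                 54,673.4860   508,453.2669
Price P = Σ PV = 54,673.4860.
Macaulay duration = Σ(t·PV) / P = 508,453.2669 / 54,673.4860 = 9.29981 half-year periods.
In years: 9.29981 / 2 = 4.64991 years.

4.650 years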